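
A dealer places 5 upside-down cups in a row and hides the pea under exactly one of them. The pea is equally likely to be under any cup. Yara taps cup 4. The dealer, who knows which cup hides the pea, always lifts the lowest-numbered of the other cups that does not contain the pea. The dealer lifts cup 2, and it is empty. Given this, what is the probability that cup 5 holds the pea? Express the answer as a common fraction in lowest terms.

Condition on the true location of the pea.
If it is under cup 1 (prior 1/5): cup 2 is the lowest-numbered option available, probability 1; weight (1/5)·1 = 1/5.
If it is under cup 2 (prior 1/5): the dealer opened cup 2, so this case is ruled out; weight (1/5)·0 = 0.
If it is under any of cups 3, 4, and 5 (prior 1/5 each): the dealer would have opened cup 1 instead, probability 0; weight (1/5)·0 = 0 each.
The weights sum to 1/5.
So P(the pea under cup 5 | the dealer opened cup 2) = 0 / (1/5) = 0.

0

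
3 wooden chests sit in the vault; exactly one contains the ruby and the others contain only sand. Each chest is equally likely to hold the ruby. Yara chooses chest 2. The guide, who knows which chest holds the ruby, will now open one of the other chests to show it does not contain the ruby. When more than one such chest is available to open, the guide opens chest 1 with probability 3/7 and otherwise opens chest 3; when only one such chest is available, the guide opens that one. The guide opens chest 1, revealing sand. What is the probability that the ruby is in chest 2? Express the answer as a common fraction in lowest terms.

Consider each possible location of the ruby in turn.
If it is in chest 1 (prior 1/3): the guide opened chest 1, so this case is ruled out; weight (1/3)·0 = 0.
If it is in chest 2 (prior 1/3): chest 1 is available, opened with probability 3/7; weight (1/3)·(3/7) = 1/7.
If it is in chest 3 (prior 1/3): only chest 1 is available, probability 1; weight (1/3)·1 = 1/3.
The weights sum to 10/21.
So P(the ruby in chest 2 | the guide opened chest 1) = (1/7) / (10/21) = 3/10.

3/10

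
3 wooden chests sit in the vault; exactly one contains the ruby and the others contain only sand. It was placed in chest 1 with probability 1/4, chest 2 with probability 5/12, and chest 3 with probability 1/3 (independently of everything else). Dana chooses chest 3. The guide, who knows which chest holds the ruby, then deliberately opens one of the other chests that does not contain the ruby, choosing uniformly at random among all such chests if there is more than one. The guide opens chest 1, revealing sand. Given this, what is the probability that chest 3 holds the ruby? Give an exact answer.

2/7

Apply Bayes' rule, conditioning on where the ruby actually is.
If it is in chest 1 (prior 1/4): the guide opened chest 1, so this case is ruled out; weight (1/4)·0 = 0.
If it is in chest 2 (prior 5/12): the guide has no choice, probability 1; weight (5/12)·1 = 5/12.
If it is in chest 3 (prior 1/3): the guide has 2 equally likely choices, so probability 1/2; weight (1/3)·(1/2) = 1/6.
The weights sum to 7/12.
So P(the ruby in chest 3 | the guide opened chest 1) = (1/6) / (7/12) = 2/7.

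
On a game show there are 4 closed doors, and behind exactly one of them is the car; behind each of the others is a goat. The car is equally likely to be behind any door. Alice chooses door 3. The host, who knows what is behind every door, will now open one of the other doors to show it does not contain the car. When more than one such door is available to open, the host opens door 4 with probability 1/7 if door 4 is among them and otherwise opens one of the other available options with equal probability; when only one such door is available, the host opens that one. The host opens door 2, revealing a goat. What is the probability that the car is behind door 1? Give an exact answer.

Condition on the true location of the car.
If it is behind door 1 (prior 1/4): door 4 is available but not opened, probability 6/7; weight (1/4)·(6/7) = 3/14.
If it is behind door 2 (prior 1/4): the host opened door 2, so this case is ruled out; weight (1/4)·0 = 0.
If it is behind door 3 (prior 1/4): door 4 is available but not opened; door 2 gets probability (1 − 1/7)/2 = 3/7; weight (1/4)·(3/7) = 3/28.
If it is behind door 4 (prior 1/4): door 4 holds the prize so is unavailable; the host chooses uniformly among the 2 others, probability 1/2; weight (1/4)·(1/2) = 1/8.
The weights sum to 25/56.
So P(the car behind door 1 | the host opened door 2) = (3/14) / (25/56) = 12/25.

12/25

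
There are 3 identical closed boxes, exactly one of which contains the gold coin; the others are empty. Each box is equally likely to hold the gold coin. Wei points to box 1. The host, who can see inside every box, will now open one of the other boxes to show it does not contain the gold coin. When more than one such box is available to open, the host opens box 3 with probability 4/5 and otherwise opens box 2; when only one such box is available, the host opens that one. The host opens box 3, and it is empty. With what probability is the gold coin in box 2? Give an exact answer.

5/9

Apply Bayes' rule, conditioning on where the gold coin actually is.
If it is in box 1 (prior 1/3): box 3 is available, opened with probability 4/5; weight (1/3)·(4/5) = 4/15.
If it is in box 2 (prior 1/3): only box 3 is available, probability 1; weight (1/3)·1 = 1/3.
If it is in box 3 (prior 1/3): the host opened box 3, so this case is ruled out; weight (1/3)·0 = 0.
The weights sum to 3/5.
So P(the gold coin in box 2 | the host opened box 3) = (1/3) / (3/5) = 5/9.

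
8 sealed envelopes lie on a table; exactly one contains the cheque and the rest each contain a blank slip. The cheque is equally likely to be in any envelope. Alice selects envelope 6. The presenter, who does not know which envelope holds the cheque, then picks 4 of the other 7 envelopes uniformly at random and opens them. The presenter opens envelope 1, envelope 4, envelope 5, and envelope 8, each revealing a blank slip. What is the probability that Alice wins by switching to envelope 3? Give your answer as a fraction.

Consider each possible location of the cheque in turn.
If it is in any of envelopes 1, 4, 5, and 8 (prior 1/8 each): that envelope was opened and seen not to hold the prize — ruled out; weight (1/8)·0 = 0 each.
If it is in any of envelopes 2, 3, 6, and 7 (prior 1/8 each): the presenter picks exactly this set with probability 1/35 regardless, and none is the prize; weight (1/8)·(1/35) = 1/280 each.
The weights sum to 1/70.
So P(the cheque in envelope 3 | the presenter opened envelope 1, envelope 4, envelope 5, and envelope 8) = (1/280) / (1/70) = 1/4.

1/4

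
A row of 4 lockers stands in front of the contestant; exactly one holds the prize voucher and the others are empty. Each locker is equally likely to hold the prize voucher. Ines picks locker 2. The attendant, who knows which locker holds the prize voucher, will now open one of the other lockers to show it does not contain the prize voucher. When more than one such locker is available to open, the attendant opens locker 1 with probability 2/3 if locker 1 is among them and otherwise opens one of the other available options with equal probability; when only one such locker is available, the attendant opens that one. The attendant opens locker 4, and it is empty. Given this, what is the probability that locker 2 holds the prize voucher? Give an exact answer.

Consider each possible location of the prize voucher in turn.
If it is in locker 1 (prior 1/4): locker 1 holds the prize so is unavailable; the attendant chooses uniformly among the 2 others, probability 1/2; weight (1/4)·(1/2) = 1/8.
If it is in locker 2 (prior 1/4): locker 1 is available but not opened; locker 4 gets probability (1 − 2/3)/2 = 1/6; weight (1/4)·(1/6) = 1/24.
If it is in locker 3 (prior 1/4): locker 1 is available but not opened, probability 1/3; weight (1/4)·(1/3) = 1/12.
If it is in locker 4 (prior 1/4): the attendant opened locker 4, so this case is ruled out; weight (1/4)·0 = 0.
The weights sum to 1/4.
So P(the prize voucher in locker 2 | the attendant opened locker 4) = (1/24) / (1/4) = 1/6.

1/6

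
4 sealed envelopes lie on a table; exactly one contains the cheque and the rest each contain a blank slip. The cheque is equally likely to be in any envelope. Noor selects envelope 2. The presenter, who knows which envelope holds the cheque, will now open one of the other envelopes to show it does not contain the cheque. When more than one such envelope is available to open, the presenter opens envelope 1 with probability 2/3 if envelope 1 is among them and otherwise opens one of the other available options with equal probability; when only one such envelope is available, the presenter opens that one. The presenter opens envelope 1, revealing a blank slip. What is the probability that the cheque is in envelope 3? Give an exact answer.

Apply Bayes' rule, conditioning on where the cheque actually is.
If it is in envelope 1 (prior 1/4): the presenter opened envelope 1, so this case is ruled out; weight (1/4)·0 = 0.
If it is in any of envelopes 2, 3, and 4 (prior 1/4 each): envelope 1 is available, opened with probability 2/3; weight (1/4)·(2/3) = 1/6 each.
The weights sum to 1/2.
So P(the cheque in envelope 3 | the presenter opened envelope 1) = (1/6) / (1/2) = 1/3.

1/3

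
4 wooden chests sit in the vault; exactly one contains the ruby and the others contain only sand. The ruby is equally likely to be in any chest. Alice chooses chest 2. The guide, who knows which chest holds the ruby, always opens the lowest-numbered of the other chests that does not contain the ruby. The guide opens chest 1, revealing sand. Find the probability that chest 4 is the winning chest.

Apply Bayes' rule, conditioning on where the ruby actually is.
If it is in chest 1 (prior 1/4): the guide opened chest 1, so this case is ruled out; weight (1/4)·0 = 0.
If it is in any of chests 2, 3, and 4 (prior 1/4 each): chest 1 is the lowest-numbered option available, probability 1; weight (1/4)·1 = 1/4 each.
The weights sum to 3/4.
So P(the ruby in chest 4 | the guide opened chest 1) = (1/4) / (3/4) = 1/3.

1/3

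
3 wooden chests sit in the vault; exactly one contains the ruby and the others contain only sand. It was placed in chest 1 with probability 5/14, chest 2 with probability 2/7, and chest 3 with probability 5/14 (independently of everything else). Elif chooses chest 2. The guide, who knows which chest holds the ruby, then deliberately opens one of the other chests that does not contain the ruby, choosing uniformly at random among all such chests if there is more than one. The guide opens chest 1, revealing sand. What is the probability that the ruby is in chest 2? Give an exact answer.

2/7

Apply Bayes' rule, conditioning on where the ruby actually is.
If it is in chest 1 (prior 5/14): the guide opened chest 1, so this case is ruled out; weight (5/14)·0 = 0.
If it is in chest 2 (prior 2/7): the guide has 2 equally likely choices, so probability 1/2; weight (2/7)·(1/2) = 1/7.
If it is in chest 3 (prior 5/14): the guide has no choice, probability 1; weight (5/14)·1 = 5/14.
The weights sum to 1/2.
So P(the ruby in chest 2 | the guide opened chest 1) = (1/7) / (1/2) = 2/7.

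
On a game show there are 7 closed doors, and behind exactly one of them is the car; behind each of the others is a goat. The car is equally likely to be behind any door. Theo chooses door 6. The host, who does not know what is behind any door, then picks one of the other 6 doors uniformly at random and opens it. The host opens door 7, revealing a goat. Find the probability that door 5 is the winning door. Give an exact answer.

1/6

Apply Bayes' rule, conditioning on where the car actually is.
If it is behind any of doors 1, 2, 3, 4, 5, and 6 (prior 1/7 each): the host picks door 7 with probability 1/6 regardless, and it is not the prize; weight (1/7)·(1/6) = 1/42 each.
If it is behind door 7 (prior 1/7): the host opened door 7, so this case is ruled out; weight (1/7)·0 = 0.
The weights sum to 1/7.
So P(the car behind door 5 | the host opened door 7) = (1/42) / (1/7) = 1/6.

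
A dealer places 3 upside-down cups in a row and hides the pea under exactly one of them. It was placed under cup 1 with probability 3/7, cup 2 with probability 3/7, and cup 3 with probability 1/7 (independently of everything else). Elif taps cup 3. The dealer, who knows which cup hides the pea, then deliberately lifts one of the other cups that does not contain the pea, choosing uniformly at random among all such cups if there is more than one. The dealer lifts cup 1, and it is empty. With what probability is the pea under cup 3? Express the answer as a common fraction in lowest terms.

Consider each possible location of the pea in turn.
If it is under cup 1 (prior 3/7): the dealer opened cup 1, so this case is ruled out; weight (3/7)·0 = 0.
If it is under cup 2 (prior 3/7): the dealer has no choice, probability 1; weight (3/7)·1 = 3/7.
If it is under cup 3 (prior 1/7): the dealer has 2 equally likely choices, so probability 1/2; weight (1/7)·(1/2) = 1/14.
The weights sum to 1/2.
So P(the pea under cup 3 | the dealer opened cup 1) = (1/14) / (1/2) = 1/7.

1/7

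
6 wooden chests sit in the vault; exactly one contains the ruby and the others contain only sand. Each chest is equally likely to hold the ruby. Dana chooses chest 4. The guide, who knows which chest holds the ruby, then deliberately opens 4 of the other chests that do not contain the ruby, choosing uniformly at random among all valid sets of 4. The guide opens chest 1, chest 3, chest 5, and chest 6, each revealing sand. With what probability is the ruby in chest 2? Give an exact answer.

5/6

Condition on the true location of the ruby.
If it is in any of chests 1, 3, 5, and 6 (prior 1/6 each): that chest was opened and seen not to hold the prize — ruled out; weight (1/6)·0 = 0 each.
If it is in chest 2 (prior 1/6): the guide has no choice, probability 1; weight (1/6)·1 = 1/6.
If it is in chest 4 (prior 1/6): the guide has 5 equally likely choices, so probability 1/5; weight (1/6)·(1/5) = 1/30.
The weights sum to 1/5.
So P(the ruby in chest 2 | the guide opened chest 1, chest 3, chest 5, and chest 6) = (1/6) / (1/5) = 5/6.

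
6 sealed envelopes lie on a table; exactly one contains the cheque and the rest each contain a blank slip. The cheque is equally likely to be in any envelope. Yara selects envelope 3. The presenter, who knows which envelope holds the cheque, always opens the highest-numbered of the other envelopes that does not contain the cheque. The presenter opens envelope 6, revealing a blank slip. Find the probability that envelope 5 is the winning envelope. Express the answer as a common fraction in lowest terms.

Condition on the true location of the cheque.
If it is in any of envelopes 1, 2, 3, 4, and 5 (prior 1/6 each): envelope 6 is the highest-numbered option available, probability 1; weight (1/6)·1 = 1/6 each.
If it is in envelope 6 (prior 1/6): the presenter opened envelope 6, so this case is ruled out; weight (1/6)·0 = 0.
The weights sum to 5/6.
So P(the cheque in envelope 5 | the presenter opened envelope 6) = (1/6) / (5/6) = 1/5.

1/5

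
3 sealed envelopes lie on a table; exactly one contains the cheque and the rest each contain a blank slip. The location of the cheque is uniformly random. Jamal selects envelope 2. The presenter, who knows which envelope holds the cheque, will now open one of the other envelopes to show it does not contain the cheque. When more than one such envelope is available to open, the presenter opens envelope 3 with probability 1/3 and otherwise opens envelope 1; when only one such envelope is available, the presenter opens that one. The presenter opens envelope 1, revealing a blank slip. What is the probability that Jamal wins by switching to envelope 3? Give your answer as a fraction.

3/5

Condition on the true location of the cheque.
If it is in envelope 1 (prior 1/3): the presenter opened envelope 1, so this case is ruled out; weight (1/3)·0 = 0.
If it is in envelope 2 (prior 1/3): envelope 3 is available but not opened, probability 2/3; weight (1/3)·(2/3) = 2/9.
If it is in envelope 3 (prior 1/3): only envelope 1 is available, probability 1; weight (1/3)·1 = 1/3.
The weights sum to 5/9.
So P(the cheque in envelope 3 | the presenter opened envelope 1) = (1/3) / (5/9) = 3/5.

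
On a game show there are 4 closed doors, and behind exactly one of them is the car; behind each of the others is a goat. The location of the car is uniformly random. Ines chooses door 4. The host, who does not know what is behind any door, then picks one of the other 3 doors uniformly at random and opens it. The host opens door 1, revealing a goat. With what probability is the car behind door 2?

1/3

Because the host chose which door to open without knowing where the car is, the choice is independent of the prize location. Learning that door 1 does not hold the car simply rules out that one location and leaves the remaining 3 doors still equally likely by symmetry.
So P(the car behind door 2) = 1/3.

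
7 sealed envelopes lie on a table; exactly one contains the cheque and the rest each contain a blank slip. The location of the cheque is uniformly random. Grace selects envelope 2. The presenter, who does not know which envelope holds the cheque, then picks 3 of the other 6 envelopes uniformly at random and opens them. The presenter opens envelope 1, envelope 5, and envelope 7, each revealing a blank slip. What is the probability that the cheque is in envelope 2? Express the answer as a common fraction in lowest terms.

Condition on the true location of the cheque.
If it is in any of envelopes 1, 5, and 7 (prior 1/7 each): that envelope was opened and seen not to hold the prize — ruled out; weight (1/7)·0 = 0 each.
If it is in any of envelopes 2, 3, 4, and 6 (prior 1/7 each): the presenter picks exactly this set with probability 1/20 regardless, and none is the prize; weight (1/7)·(1/20) = 1/140 each.
The weights sum to 1/35.
So P(the cheque in envelope 2 | the presenter opened envelope 1, envelope 5, and envelope 7) = (1/140) / (1/35) = 1/4.

1/4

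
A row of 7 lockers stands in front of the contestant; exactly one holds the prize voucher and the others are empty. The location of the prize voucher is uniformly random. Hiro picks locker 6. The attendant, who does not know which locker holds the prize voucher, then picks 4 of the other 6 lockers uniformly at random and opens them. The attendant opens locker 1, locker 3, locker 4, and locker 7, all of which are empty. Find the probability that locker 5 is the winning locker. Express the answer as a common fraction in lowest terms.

1/3

Because the attendant chose which lockers to open without knowing where the prize voucher is, the choice is independent of the prize location. Learning that none of the 4 opened lockers holds the prize voucher simply rules out those 4 locations and leaves the remaining 3 lockers still equally likely by symmetry.
So P(the prize voucher in locker 5) = 1/3.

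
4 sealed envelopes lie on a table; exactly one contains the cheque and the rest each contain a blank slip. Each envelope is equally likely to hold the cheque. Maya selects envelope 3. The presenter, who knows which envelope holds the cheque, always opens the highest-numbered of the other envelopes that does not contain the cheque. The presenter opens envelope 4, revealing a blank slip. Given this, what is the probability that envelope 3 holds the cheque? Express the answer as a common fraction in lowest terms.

1/3

Condition on the true location of the cheque.
If it is in any of envelopes 1, 2, and 3 (prior 1/4 each): envelope 4 is the highest-numbered option available, probability 1; weight (1/4)·1 = 1/4 each.
If it is in envelope 4 (prior 1/4): the presenter opened envelope 4, so this case is ruled out; weight (1/4)·0 = 0.
The weights sum to 3/4.
So P(the cheque in envelope 3 | the presenter opened envelope 4) = (1/4) / (3/4) = 1/3.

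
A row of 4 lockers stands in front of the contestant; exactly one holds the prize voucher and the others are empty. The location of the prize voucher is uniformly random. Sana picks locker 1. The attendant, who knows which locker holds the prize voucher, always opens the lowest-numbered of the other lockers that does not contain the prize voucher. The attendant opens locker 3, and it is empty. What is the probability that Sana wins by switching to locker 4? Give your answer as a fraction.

Apply Bayes' rule, conditioning on where the prize voucher actually is.
If it is in either of lockers 1 and 4 (prior 1/4 each): the attendant would have opened locker 2 instead, probability 0; weight (1/4)·0 = 0 each.
If it is in locker 2 (prior 1/4): locker 3 is the lowest-numbered option available, probability 1; weight (1/4)·1 = 1/4.
If it is in locker 3 (prior 1/4): the attendant opened locker 3, so this case is ruled out; weight (1/4)·0 = 0.
The weights sum to 1/4.
So P(the prize voucher in locker 4 | the attendant opened locker 3) = 0 / (1/4) = 0.

0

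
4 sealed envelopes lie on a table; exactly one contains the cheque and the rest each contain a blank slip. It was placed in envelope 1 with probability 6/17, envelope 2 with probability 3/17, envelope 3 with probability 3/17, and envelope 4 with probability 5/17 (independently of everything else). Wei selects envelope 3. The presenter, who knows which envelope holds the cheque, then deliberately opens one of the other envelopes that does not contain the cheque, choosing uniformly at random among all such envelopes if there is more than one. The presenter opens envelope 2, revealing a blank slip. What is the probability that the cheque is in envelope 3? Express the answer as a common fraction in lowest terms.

Apply Bayes' rule, conditioning on where the cheque actually is.
If it is in envelope 1 (prior 6/17): the presenter has 2 equally likely choices, so probability 1/2; weight (6/17)·(1/2) = 3/17.
If it is in envelope 2 (prior 3/17): the presenter opened envelope 2, so this case is ruled out; weight (3/17)·0 = 0.
If it is in envelope 3 (prior 3/17): the presenter has 3 equally likely choices, so probability 1/3; weight (3/17)·(1/3) = 1/17.
If it is in envelope 4 (prior 5/17): the presenter has 2 equally likely choices, so probability 1/2; weight (5/17)·(1/2) = 5/34.
The weights sum to 13/34.
So P(the cheque in envelope 3 | the presenter opened envelope 2) = (1/17) / (13/34) = 2/13.

2/13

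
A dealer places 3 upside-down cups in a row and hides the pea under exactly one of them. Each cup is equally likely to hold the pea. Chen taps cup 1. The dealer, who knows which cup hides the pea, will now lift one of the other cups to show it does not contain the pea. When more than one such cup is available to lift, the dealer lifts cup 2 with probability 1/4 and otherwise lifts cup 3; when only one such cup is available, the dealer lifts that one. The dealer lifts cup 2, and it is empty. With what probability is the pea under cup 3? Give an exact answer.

4/5

Consider each possible location of the pea in turn.
If it is under cup 1 (prior 1/3): cup 2 is available, opened with probability 1/4; weight (1/3)·(1/4) = 1/12.
If it is under cup 2 (prior 1/3): the dealer opened cup 2, so this case is ruled out; weight (1/3)·0 = 0.
If it is under cup 3 (prior 1/3): only cup 2 is available, probability 1; weight (1/3)·1 = 1/3.
The weights sum to 5/12.
So P(the pea under cup 3 | the dealer opened cup 2) = (1/3) / (5/12) = 4/5.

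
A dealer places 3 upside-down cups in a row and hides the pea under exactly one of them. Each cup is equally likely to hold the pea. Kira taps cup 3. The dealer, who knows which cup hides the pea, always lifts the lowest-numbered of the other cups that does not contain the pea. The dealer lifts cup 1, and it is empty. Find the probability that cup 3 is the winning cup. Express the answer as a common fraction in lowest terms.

1/2

Consider each possible location of the pea in turn.
If it is under cup 1 (prior 1/3): the dealer opened cup 1, so this case is ruled out; weight (1/3)·0 = 0.
If it is under either of cups 2 and 3 (prior 1/3 each): cup 1 is the lowest-numbered option available, probability 1; weight (1/3)·1 = 1/3 each.
The weights sum to 2/3.
So P(the pea under cup 3 | the dealer opened cup 1) = (1/3) / (2/3) = 1/2.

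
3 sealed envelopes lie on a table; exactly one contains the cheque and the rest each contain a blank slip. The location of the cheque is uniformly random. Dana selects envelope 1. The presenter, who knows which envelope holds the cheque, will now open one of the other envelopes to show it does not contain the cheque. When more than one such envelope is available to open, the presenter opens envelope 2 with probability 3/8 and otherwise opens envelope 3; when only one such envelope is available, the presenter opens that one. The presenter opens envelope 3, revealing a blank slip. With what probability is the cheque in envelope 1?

Condition on the true location of the cheque.
If it is in envelope 1 (prior 1/3): envelope 2 is available but not opened, probability 5/8; weight (1/3)·(5/8) = 5/24.
If it is in envelope 2 (prior 1/3): only envelope 3 is available, probability 1; weight (1/3)·1 = 1/3.
If it is in envelope 3 (prior 1/3): the presenter opened envelope 3, so this case is ruled out; weight (1/3)·0 = 0.
The weights sum to 13/24.
So P(the cheque in envelope 1 | the presenter opened envelope 3) = (5/24) / (13/24) = 5/13.

5/13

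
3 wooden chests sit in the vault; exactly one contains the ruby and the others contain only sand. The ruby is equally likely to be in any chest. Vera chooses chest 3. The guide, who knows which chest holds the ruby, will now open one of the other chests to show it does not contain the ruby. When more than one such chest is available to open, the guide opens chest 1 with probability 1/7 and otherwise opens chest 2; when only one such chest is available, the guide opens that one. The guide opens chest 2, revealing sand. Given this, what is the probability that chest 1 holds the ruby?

Apply Bayes' rule, conditioning on where the ruby actually is.
If it is in chest 1 (prior 1/3): only chest 2 is available, probability 1; weight (1/3)·1 = 1/3.
If it is in chest 2 (prior 1/3): the guide opened chest 2, so this case is ruled out; weight (1/3)·0 = 0.
If it is in chest 3 (prior 1/3): chest 1 is available but not opened, probability 6/7; weight (1/3)·(6/7) = 2/7.
The weights sum to 13/21.
So P(the ruby in chest 1 | the guide opened chest 2) = (1/3) / (13/21) = 7/13.

7/13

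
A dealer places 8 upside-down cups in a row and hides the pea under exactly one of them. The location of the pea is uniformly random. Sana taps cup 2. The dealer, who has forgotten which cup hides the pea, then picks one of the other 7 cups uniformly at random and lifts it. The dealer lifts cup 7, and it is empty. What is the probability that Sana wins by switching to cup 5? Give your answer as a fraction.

1/7

Consider each possible location of the pea in turn.
If it is under any of cups 1, 2, 3, 4, 5, 6, and 8 (prior 1/8 each): the dealer picks cup 7 with probability 1/7 regardless, and it is not the prize; weight (1/8)·(1/7) = 1/56 each.
If it is under cup 7 (prior 1/8): the dealer opened cup 7, so this case is ruled out; weight (1/8)·0 = 0.
The weights sum to 1/8.
So P(the pea under cup 5 | the dealer opened cup 7) = (1/56) / (1/8) = 1/7.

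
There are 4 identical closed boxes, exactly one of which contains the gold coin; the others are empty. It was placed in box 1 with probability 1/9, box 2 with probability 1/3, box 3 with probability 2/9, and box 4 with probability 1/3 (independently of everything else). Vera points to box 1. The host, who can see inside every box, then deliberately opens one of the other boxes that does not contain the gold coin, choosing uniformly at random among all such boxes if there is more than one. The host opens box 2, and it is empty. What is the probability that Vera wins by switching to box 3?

6/17

Apply Bayes' rule, conditioning on where the gold coin actually is.
If it is in box 1 (prior 1/9): the host has 3 equally likely choices, so probability 1/3; weight (1/9)·(1/3) = 1/27.
If it is in box 2 (prior 1/3): the host opened box 2, so this case is ruled out; weight (1/3)·0 = 0.
If it is in box 3 (prior 2/9): the host has 2 equally likely choices, so probability 1/2; weight (2/9)·(1/2) = 1/9.
If it is in box 4 (prior 1/3): the host has 2 equally likely choices, so probability 1/2; weight (1/3)·(1/2) = 1/6.
The weights sum to 17/54.
So P(the gold coin in box 3 | the host opened box 2) = (1/9) / (17/54) = 6/17.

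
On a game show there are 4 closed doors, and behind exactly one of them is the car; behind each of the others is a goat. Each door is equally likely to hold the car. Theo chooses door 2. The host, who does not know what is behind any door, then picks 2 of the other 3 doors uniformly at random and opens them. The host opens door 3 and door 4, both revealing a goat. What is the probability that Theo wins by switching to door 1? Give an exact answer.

Apply Bayes' rule, conditioning on where the car actually is.
If it is behind either of doors 1 and 2 (prior 1/4 each): the host picks exactly this set with probability 1/3 regardless, and none is the prize; weight (1/4)·(1/3) = 1/12 each.
If it is behind either of doors 3 and 4 (prior 1/4 each): that door was opened and seen not to hold the prize — ruled out; weight (1/4)·0 = 0 each.
The weights sum to 1/6.
So P(the car behind door 1 | the host opened door 3 and door 4) = (1/12) / (1/6) = 1/2.

1/2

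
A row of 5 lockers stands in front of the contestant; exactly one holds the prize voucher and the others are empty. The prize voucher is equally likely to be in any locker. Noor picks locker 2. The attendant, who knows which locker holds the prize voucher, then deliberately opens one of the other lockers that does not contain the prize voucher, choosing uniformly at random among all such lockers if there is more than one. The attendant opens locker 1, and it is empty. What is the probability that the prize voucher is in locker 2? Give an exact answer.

1/5

Apply Bayes' rule, conditioning on where the prize voucher actually is.
If it is in locker 1 (prior 1/5): the attendant opened locker 1, so this case is ruled out; weight (1/5)·0 = 0.
If it is in locker 2 (prior 1/5): the attendant has 4 equally likely choices, so probability 1/4; weight (1/5)·(1/4) = 1/20.
If it is in any of lockers 3, 4, and 5 (prior 1/5 each): the attendant has 3 equally likely choices, so probability 1/3; weight (1/5)·(1/3) = 1/15 each.
The weights sum to 1/4.
So P(the prize voucher in locker 2 | the attendant opened locker 1) = (1/20) / (1/4) = 1/5.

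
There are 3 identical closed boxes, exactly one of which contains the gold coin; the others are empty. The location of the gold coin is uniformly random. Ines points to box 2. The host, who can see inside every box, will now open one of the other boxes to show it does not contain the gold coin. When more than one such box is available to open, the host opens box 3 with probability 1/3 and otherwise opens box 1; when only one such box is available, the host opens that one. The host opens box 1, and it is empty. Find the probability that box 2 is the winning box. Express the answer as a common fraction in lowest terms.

Consider each possible location of the gold coin in turn.
If it is in box 1 (prior 1/3): the host opened box 1, so this case is ruled out; weight (1/3)·0 = 0.
If it is in box 2 (prior 1/3): box 3 is available but not opened, probability 2/3; weight (1/3)·(2/3) = 2/9.
If it is in box 3 (prior 1/3): only box 1 is available, probability 1; weight (1/3)·1 = 1/3.
The weights sum to 5/9.
So P(the gold coin in box 2 | the host opened box 1) = (2/9) / (5/9) = 2/5.

2/5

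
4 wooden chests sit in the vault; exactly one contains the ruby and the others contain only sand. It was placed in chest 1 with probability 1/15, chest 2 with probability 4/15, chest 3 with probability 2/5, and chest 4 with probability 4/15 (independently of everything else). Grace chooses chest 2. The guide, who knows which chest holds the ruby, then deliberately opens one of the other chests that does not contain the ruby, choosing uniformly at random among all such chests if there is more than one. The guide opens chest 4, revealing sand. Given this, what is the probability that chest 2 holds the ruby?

Apply Bayes' rule, conditioning on where the ruby actually is.
If it is in chest 1 (prior 1/15): the guide has 2 equally likely choices, so probability 1/2; weight (1/15)·(1/2) = 1/30.
If it is in chest 2 (prior 4/15): the guide has 3 equally likely choices, so probability 1/3; weight (4/15)·(1/3) = 4/45.
If it is in chest 3 (prior 2/5): the guide has 2 equally likely choices, so probability 1/2; weight (2/5)·(1/2) = 1/5.
If it is in chest 4 (prior 4/15): the guide opened chest 4, so this case is ruled out; weight (4/15)·0 = 0.
The weights sum to 29/90.
So P(the ruby in chest 2 | the guide opened chest 4) = (4/45) / (29/90) = 8/29.

8/29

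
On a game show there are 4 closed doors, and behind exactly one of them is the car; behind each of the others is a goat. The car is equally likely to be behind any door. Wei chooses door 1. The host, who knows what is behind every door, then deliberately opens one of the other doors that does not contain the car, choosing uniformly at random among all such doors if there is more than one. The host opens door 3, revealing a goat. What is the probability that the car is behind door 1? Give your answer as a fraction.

Consider each possible location of the car in turn.
If it is behind door 1 (prior 1/4): the host has 3 equally likely choices, so probability 1/3; weight (1/4)·(1/3) = 1/12.
If it is behind either of doors 2 and 4 (prior 1/4 each): the host has 2 equally likely choices, so probability 1/2; weight (1/4)·(1/2) = 1/8 each.
If it is behind door 3 (prior 1/4): the host opened door 3, so this case is ruled out; weight (1/4)·0 = 0.
The weights sum to 1/3.
So P(the car behind door 1 | the host opened door 3) = (1/12) / (1/3) = 1/4.

1/4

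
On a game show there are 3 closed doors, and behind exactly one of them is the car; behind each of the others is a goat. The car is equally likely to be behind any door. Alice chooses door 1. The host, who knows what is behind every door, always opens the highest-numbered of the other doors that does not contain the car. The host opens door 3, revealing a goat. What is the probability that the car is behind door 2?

Condition on the true location of the car.
If it is behind either of doors 1 and 2 (prior 1/3 each): door 3 is the highest-numbered option available, probability 1; weight (1/3)·1 = 1/3 each.
If it is behind door 3 (prior 1/3): the host opened door 3, so this case is ruled out; weight (1/3)·0 = 0.
The weights sum to 2/3.
So P(the car behind door 2 | the host opened door 3) = (1/3) / (2/3) = 1/2.

1/2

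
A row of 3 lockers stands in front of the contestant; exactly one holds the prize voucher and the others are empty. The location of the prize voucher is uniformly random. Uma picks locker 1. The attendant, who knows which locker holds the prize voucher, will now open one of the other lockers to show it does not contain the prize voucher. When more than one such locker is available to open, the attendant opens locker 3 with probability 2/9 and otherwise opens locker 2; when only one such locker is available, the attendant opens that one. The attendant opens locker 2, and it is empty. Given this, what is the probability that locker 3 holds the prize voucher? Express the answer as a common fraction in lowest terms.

Condition on the true location of the prize voucher.
If it is in locker 1 (prior 1/3): locker 3 is available but not opened, probability 7/9; weight (1/3)·(7/9) = 7/27.
If it is in locker 2 (prior 1/3): the attendant opened locker 2, so this case is ruled out; weight (1/3)·0 = 0.
If it is in locker 3 (prior 1/3): only locker 2 is available, probability 1; weight (1/3)·1 = 1/3.
The weights sum to 16/27.
So P(the prize voucher in locker 3 | the attendant opened locker 2) = (1/3) / (16/27) = 9/16.

9/16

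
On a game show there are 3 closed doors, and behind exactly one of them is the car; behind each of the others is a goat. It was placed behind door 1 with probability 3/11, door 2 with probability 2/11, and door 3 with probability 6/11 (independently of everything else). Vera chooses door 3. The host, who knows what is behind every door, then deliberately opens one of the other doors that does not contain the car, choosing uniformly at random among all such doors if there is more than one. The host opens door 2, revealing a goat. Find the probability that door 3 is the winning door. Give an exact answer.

Condition on the true location of the car.
If it is behind door 1 (prior 3/11): the host has no choice, probability 1; weight (3/11)·1 = 3/11.
If it is behind door 2 (prior 2/11): the host opened door 2, so this case is ruled out; weight (2/11)·0 = 0.
If it is behind door 3 (prior 6/11): the host has 2 equally likely choices, so probability 1/2; weight (6/11)·(1/2) = 3/11.
The weights sum to 6/11.
So P(the car behind door 3 | the host opened door 2) = (3/11) / (6/11) = 1/2.

1/2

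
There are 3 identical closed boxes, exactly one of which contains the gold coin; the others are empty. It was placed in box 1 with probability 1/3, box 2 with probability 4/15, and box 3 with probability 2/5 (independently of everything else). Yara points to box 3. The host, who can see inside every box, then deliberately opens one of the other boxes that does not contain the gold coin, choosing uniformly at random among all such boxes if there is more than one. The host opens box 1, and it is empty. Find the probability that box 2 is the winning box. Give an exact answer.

4/7

Condition on the true location of the gold coin.
If it is in box 1 (prior 1/3): the host opened box 1, so this case is ruled out; weight (1/3)·0 = 0.
If it is in box 2 (prior 4/15): the host has no choice, probability 1; weight (4/15)·1 = 4/15.
If it is in box 3 (prior 2/5): the host has 2 equally likely choices, so probability 1/2; weight (2/5)·(1/2) = 1/5.
The weights sum to 7/15.
So P(the gold coin in box 2 | the host opened box 1) = (4/15) / (7/15) = 4/7.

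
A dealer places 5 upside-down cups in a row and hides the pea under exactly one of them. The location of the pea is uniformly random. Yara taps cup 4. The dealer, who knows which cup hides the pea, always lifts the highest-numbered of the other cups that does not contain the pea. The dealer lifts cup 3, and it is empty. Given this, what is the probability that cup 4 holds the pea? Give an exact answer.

0

Condition on the true location of the pea.
If it is under any of cups 1, 2, and 4 (prior 1/5 each): the dealer would have opened cup 5 instead, probability 0; weight (1/5)·0 = 0 each.
If it is under cup 3 (prior 1/5): the dealer opened cup 3, so this case is ruled out; weight (1/5)·0 = 0.
If it is under cup 5 (prior 1/5): cup 3 is the highest-numbered option available, probability 1; weight (1/5)·1 = 1/5.
The weights sum to 1/5.
So P(the pea under cup 4 | the dealer opened cup 3) = 0 / (1/5) = 0.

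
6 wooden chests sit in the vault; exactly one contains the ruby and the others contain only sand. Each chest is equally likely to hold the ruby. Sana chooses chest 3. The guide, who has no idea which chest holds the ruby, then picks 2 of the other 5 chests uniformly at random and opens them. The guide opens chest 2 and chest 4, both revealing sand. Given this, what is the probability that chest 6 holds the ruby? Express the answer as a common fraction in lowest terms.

1/4

Condition on the true location of the ruby.
If it is in any of chests 1, 3, 5, and 6 (prior 1/6 each): the guide picks exactly this set with probability 1/10 regardless, and none is the prize; weight (1/6)·(1/10) = 1/60 each.
If it is in either of chests 2 and 4 (prior 1/6 each): that chest was opened and seen not to hold the prize — ruled out; weight (1/6)·0 = 0 each.
The weights sum to 1/15.
So P(the ruby in chest 6 | the guide opened chest 2 and chest 4) = (1/60) / (1/15) = 1/4.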